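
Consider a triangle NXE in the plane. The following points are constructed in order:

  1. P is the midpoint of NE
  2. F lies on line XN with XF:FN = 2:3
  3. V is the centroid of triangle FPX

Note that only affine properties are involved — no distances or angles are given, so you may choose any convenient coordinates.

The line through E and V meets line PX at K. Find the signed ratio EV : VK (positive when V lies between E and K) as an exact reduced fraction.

EV:VK = -17/2

Assign N = (0, 0), X = (1, 0), E = (0, 1) — the answer is frame-independent, so this choice is without loss of generality.
1. P is the midpoint of NE ⇒ P = (0, 1/2)
2. F lies on line XN with XF:FN = 2:3 ⇒ F = (3/5, 0)
3. V is the centroid of triangle FPX ⇒ V = (8/15, 1/6)
line EV meets PX at K = (8/17, 9/34)
V = E + t·(K−E) with t = 17/15, so EV:VK = 17/15:-2/15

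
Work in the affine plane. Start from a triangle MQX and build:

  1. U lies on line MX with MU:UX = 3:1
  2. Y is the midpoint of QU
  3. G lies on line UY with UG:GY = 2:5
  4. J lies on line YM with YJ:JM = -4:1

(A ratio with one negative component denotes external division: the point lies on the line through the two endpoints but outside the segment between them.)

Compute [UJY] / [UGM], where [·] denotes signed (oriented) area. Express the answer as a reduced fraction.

Set M = (0, 0), Q = (1, 0), X = (0, 1); any affine frame gives the same invariant.
1. U lies on line MX with MU:UX = 3:1 ⇒ U = (0, 3/4)
2. Y is the midpoint of QU ⇒ Y = (1/2, 3/8)
3. G lies on line UY with UG:GY = 2:5 ⇒ G = (1/7, 9/14)
4. J lies on line YM with YJ:JM = -4:1 ⇒ J = (-1/6, -1/8)
2·[UJY] = 1/2, 2·[UGM] = -3/28
[UJY]:[UGM] = 1/2:-3/28 = -14/3

[UJY]:[UGM] = -14/3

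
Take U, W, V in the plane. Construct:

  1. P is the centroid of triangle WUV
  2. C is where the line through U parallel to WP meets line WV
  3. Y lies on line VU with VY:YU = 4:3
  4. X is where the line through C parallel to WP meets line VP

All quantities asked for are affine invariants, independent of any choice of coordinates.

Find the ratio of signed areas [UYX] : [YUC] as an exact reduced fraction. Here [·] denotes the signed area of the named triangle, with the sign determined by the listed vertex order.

Set U = (0, 0), W = (1, 0), V = (0, 1); any affine frame gives the same invariant.
1. P is the centroid of triangle WUV ⇒ P = (1/3, 1/3)
2. C is where the line through U parallel to WP meets line WV ⇒ C = (2, -1)
3. Y lies on line VU with VY:YU = 4:3 ⇒ Y = (0, 3/7)
4. X is where the line through C parallel to WP meets line VP ⇒ X = (2/3, -1/3)
2·[UYX] = -2/7, 2·[YUC] = 6/7
[UYX]:[YUC] = -2/7:6/7 = -1/3

[UYX]:[YUC] = -1/3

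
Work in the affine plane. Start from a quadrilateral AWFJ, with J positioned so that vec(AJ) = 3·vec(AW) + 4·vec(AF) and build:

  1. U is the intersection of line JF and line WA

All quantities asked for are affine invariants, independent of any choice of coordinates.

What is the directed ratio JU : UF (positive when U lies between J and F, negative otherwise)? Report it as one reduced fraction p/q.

JU:UF = -4

Work in coordinates with A = (0, 0), W = (1, 0), F = (0, 1), J = (3, 4).
1. U is the intersection of line JF and line WA ⇒ U = (-1, 0)
U = J + t·(F−J) with t = 4/3, so JU:UF = t:(1−t) = 4/3:-1/3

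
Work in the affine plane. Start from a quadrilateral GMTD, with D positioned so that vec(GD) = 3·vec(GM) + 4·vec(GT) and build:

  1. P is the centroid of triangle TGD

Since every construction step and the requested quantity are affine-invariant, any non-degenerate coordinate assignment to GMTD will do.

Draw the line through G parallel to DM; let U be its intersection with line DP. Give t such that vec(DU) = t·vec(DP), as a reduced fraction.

t = 6/5

Choose coordinates G = (0, 0), M = (1, 0), T = (0, 1), D = (3, 4).
1. P is the centroid of triangle TGD ⇒ P = (1, 5/3)
through G parallel to DM: direction (-2, -4); meets DP at U = (3/5, 6/5)
U = D + t·(P−D) with t = 6/5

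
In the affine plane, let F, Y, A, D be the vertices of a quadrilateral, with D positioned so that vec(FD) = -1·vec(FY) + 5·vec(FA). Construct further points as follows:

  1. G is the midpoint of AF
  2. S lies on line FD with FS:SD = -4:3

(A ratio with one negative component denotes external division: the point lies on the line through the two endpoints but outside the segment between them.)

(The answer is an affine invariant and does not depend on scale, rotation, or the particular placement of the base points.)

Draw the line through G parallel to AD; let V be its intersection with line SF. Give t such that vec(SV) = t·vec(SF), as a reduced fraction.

Choose coordinates F = (0, 0), Y = (1, 0), A = (0, 1), D = (-1, 5).
1. G is the midpoint of AF ⇒ G = (0, 1/2)
2. S lies on line FD with FS:SD = -4:3 ⇒ S = (-4, 20)
through G parallel to AD: direction (-1, 4); meets SF at V = (-1/2, 5/2)
V = S + t·(F−S) with t = 7/8

t = 7/8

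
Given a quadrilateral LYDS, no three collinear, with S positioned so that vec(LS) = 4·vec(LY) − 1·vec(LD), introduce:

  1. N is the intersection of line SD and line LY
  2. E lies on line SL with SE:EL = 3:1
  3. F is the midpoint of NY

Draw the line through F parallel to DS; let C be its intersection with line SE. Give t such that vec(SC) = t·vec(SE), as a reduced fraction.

Assign L = (0, 0), Y = (1, 0), D = (0, 1), S = (4, -1) — the answer is frame-independent, so this choice is without loss of generality.
1. N is the intersection of line SD and line LY ⇒ N = (2, 0)
2. E lies on line SL with SE:EL = 3:1 ⇒ E = (1, -1/4)
3. F is the midpoint of NY ⇒ F = (3/2, 0)
through F parallel to DS: direction (4, -2); meets SE at C = (3, -3/4)
C = S + t·(E−S) with t = 1/3

t = 1/3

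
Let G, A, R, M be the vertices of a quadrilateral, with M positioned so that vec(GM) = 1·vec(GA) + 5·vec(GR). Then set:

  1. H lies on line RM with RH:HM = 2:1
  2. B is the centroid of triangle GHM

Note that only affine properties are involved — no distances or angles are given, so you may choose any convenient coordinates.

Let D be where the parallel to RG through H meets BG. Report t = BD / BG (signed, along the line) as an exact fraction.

Work in coordinates with G = (0, 0), A = (1, 0), R = (0, 1), M = (1, 5).
1. H lies on line RM with RH:HM = 2:1 ⇒ H = (2/3, 11/3)
2. B is the centroid of triangle GHM ⇒ B = (5/9, 26/9)
through H parallel to RG: direction (0, -1); meets BG at D = (2/3, 52/15)
D = B + t·(G−B) with t = -1/5

t = -1/5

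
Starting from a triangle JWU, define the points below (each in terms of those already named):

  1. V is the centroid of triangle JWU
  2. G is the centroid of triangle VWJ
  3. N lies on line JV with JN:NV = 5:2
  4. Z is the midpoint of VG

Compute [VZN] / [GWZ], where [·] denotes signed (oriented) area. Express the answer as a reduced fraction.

Work in coordinates with J = (0, 0), W = (1, 0), U = (0, 1).
1. V is the centroid of triangle JWU ⇒ V = (1/3, 1/3)
2. G is the centroid of triangle VWJ ⇒ G = (4/9, 1/9)
3. N lies on line JV with JN:NV = 5:2 ⇒ N = (5/21, 5/21)
4. Z is the midpoint of VG ⇒ Z = (7/18, 2/9)
2·[VZN] = -1/63, 2·[GWZ] = 1/18
[VZN]:[GWZ] = -1/63:1/18 = -2/7

[VZN]:[GWZ] = -2/7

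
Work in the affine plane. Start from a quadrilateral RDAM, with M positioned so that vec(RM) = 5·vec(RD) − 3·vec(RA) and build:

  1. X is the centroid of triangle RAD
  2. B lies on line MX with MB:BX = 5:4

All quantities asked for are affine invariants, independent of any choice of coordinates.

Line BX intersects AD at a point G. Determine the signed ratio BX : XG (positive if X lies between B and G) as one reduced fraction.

BX:XG = -16/9

Set R = (0, 0), D = (1, 0), A = (0, 1), M = (5, -3); any affine frame gives the same invariant.
1. X is the centroid of triangle RAD ⇒ X = (1/3, 1/3)
2. B lies on line MX with MB:BX = 5:4 ⇒ B = (65/27, -31/27)
line BX meets AD at G = (3/2, -1/2)
X = B + t·(G−B) with t = 16/7, so BX:XG = 16/7:-9/7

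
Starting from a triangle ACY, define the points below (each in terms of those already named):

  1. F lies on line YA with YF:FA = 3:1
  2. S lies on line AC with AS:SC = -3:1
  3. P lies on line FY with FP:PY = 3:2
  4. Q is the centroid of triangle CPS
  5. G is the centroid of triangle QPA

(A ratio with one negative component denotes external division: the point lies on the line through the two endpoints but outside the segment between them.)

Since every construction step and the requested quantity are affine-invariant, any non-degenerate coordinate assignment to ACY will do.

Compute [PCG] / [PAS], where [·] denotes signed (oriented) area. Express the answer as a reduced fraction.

[PCG]:[PAS] = -5/27

Set A = (0, 0), C = (1, 0), Y = (0, 1); any affine frame gives the same invariant.
1. F lies on line YA with YF:FA = 3:1 ⇒ F = (0, 1/4)
2. S lies on line AC with AS:SC = -3:1 ⇒ S = (3/2, 0)
3. P lies on line FY with FP:PY = 3:2 ⇒ P = (0, 7/10)
4. Q is the centroid of triangle CPS ⇒ Q = (5/6, 7/30)
5. G is the centroid of triangle QPA ⇒ G = (5/18, 14/45)
2·[PCG] = -7/36, 2·[PAS] = 21/20
[PCG]:[PAS] = -7/36:21/20 = -5/27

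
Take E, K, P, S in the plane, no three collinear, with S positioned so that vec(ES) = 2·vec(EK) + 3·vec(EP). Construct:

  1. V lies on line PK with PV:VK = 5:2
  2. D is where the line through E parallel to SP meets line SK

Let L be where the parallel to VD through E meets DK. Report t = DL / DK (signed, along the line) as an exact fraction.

t = -9/8

Choose coordinates E = (0, 0), K = (1, 0), P = (0, 1), S = (2, 3).
1. V lies on line PK with PV:VK = 5:2 ⇒ V = (5/7, 2/7)
2. D is where the line through E parallel to SP meets line SK ⇒ D = (3/2, 3/2)
through E parallel to VD: direction (11/14, 17/14); meets DK at L = (33/16, 51/16)
L = D + t·(K−D) with t = -9/8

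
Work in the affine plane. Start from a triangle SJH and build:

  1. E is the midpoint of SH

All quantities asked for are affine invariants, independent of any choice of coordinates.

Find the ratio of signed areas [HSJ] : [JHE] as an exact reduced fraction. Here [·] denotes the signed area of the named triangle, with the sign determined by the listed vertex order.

Set S = (0, 0), J = (1, 0), H = (0, 1); any affine frame gives the same invariant.
1. E is the midpoint of SH ⇒ E = (0, 1/2)
2·[HSJ] = 1, 2·[JHE] = 1/2
[HSJ]:[JHE] = 1:1/2 = 2

[HSJ]:[JHE] = 2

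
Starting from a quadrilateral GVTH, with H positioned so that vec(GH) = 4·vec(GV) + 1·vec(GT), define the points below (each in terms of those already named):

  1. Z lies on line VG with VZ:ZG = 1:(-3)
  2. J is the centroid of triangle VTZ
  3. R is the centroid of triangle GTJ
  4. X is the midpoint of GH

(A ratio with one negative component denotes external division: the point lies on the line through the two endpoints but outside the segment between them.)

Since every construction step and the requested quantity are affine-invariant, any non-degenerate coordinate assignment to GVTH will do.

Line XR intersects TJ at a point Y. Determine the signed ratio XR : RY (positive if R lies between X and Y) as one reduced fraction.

Work in coordinates with G = (0, 0), V = (1, 0), T = (0, 1), H = (4, 1).
1. Z lies on line VG with VZ:ZG = 1:(-3) ⇒ Z = (3/2, 0)
2. J is the centroid of triangle VTZ ⇒ J = (5/6, 1/3)
3. R is the centroid of triangle GTJ ⇒ R = (5/18, 4/9)
4. X is the midpoint of GH ⇒ X = (2, 1/2)
line XR meets TJ at Y = (175/258, 59/129)
R = X + t·(Y−X) with t = 43/33, so XR:RY = 43/33:-10/33

XR:RY = -43/10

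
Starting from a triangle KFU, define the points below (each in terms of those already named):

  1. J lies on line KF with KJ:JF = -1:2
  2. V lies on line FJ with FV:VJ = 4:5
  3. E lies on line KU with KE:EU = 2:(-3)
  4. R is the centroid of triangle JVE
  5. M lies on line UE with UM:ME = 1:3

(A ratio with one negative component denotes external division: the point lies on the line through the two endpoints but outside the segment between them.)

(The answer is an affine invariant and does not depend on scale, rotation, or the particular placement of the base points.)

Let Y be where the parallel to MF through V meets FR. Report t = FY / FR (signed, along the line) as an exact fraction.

Work in coordinates with K = (0, 0), F = (1, 0), U = (0, 1).
1. J lies on line KF with KJ:JF = -1:2 ⇒ J = (-1, 0)
2. V lies on line FJ with FV:VJ = 4:5 ⇒ V = (1/9, 0)
3. E lies on line KU with KE:EU = 2:(-3) ⇒ E = (0, -2)
4. R is the centroid of triangle JVE ⇒ R = (-8/27, -2/3)
5. M lies on line UE with UM:ME = 1:3 ⇒ M = (0, 1/4)
through V parallel to MF: direction (1, -1/4); meets FR at Y = (683/963, -16/107)
Y = F + t·(R−F) with t = 24/107

t = 24/107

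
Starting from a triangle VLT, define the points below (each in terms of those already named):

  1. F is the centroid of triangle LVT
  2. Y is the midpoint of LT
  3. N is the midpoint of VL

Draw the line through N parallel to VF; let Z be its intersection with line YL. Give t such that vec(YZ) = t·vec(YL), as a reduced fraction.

t = 1/2

Work in coordinates with V = (0, 0), L = (1, 0), T = (0, 1).
1. F is the centroid of triangle LVT ⇒ F = (1/3, 1/3)
2. Y is the midpoint of LT ⇒ Y = (1/2, 1/2)
3. N is the midpoint of VL ⇒ N = (1/2, 0)
through N parallel to VF: direction (1/3, 1/3); meets YL at Z = (3/4, 1/4)
Z = Y + t·(L−Y) with t = 1/2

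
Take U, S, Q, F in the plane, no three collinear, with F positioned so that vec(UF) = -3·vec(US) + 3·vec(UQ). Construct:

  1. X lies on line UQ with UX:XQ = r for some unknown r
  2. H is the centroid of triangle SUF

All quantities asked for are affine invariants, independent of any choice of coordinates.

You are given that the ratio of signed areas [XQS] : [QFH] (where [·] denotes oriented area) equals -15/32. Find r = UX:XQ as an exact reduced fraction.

r = 3/5

Choose coordinates U = (0, 0), S = (1, 0), Q = (0, 1), F = (-3, 3).
1. With UX:XQ = r, write λ = r/(r+1) so X = U + λ·(Q−U); X is affine-linear in λ
2. H is the centroid of triangle SUF ⇒ H = (-2/3, 1)
Every point depending on X is an affine combination of X and λ-independent points, so each such coordinate is linear in λ; the λ² term in each signed area is a multiple of (Q−U)×(Q−U) = 0, so 2·[XQS] and 2·[QFH] are each linear in λ. Evaluating at λ=0 and λ=1:
  2·[XQS] = λ − 1,   2·[QFH] = 4/3
So [XQS]:[QFH] = (λ − 1) / (4/3). Setting this equal to -15/32:
  λ − 1 = -15/32·(4/3)  ⇒  λ = 3/8
Then r = λ/(1−λ) = (3/8)/(5/8) = 3/5. Check: with r = 3/5, X = (0, 3/8) and [XQS]:[QFH] = -15/32 as required.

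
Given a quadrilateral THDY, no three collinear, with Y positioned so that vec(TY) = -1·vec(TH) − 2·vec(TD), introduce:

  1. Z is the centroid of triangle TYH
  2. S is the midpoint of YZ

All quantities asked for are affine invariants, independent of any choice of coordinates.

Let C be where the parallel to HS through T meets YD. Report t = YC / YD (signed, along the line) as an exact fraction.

t = 10/19

Work in coordinates with T = (0, 0), H = (1, 0), D = (0, 1), Y = (-1, -2).
1. Z is the centroid of triangle TYH ⇒ Z = (0, -2/3)
2. S is the midpoint of YZ ⇒ S = (-1/2, -4/3)
through T parallel to HS: direction (-3/2, -4/3); meets YD at C = (-9/19, -8/19)
C = Y + t·(D−Y) with t = 10/19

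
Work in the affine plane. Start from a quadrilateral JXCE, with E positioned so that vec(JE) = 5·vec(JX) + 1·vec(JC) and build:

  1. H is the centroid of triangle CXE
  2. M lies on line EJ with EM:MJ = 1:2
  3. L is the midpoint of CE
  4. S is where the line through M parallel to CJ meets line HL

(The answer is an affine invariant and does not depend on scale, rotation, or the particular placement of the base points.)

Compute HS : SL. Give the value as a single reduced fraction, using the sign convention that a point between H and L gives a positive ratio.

Assign J = (0, 0), X = (1, 0), C = (0, 1), E = (5, 1) — the answer is frame-independent, so this choice is without loss of generality.
1. H is the centroid of triangle CXE ⇒ H = (2, 2/3)
2. M lies on line EJ with EM:MJ = 1:2 ⇒ M = (10/3, 2/3)
3. L is the midpoint of CE ⇒ L = (5/2, 1)
4. S is where the line through M parallel to CJ meets line HL ⇒ S = (10/3, 14/9)
S = H + t·(L−H) with t = 8/3, so HS:SL = t:(1−t) = 8/3:-5/3

HS:SL = -8/5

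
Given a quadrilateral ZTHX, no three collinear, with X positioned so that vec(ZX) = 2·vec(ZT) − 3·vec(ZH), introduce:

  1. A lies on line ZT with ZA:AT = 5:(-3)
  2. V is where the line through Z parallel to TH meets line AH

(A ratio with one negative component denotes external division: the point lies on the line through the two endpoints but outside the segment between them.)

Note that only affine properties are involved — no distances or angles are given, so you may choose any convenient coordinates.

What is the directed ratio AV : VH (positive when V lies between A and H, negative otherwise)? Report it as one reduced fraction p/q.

Set Z = (0, 0), T = (1, 0), H = (0, 1), X = (2, -3); any affine frame gives the same invariant.
1. A lies on line ZT with ZA:AT = 5:(-3) ⇒ A = (5/2, 0)
2. V is where the line through Z parallel to TH meets line AH ⇒ V = (-5/3, 5/3)
V = A + t·(H−A) with t = 5/3, so AV:VH = t:(1−t) = 5/3:-2/3

AV:VH = -5/2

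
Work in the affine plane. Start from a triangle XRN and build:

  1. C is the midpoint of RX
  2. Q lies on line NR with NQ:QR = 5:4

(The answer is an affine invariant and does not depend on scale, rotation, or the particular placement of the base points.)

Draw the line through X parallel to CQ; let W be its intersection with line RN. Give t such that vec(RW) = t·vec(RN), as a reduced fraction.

Choose coordinates X = (0, 0), R = (1, 0), N = (0, 1).
1. C is the midpoint of RX ⇒ C = (1/2, 0)
2. Q lies on line NR with NQ:QR = 5:4 ⇒ Q = (5/9, 4/9)
through X parallel to CQ: direction (1/18, 4/9); meets RN at W = (1/9, 8/9)
W = R + t·(N−R) with t = 8/9

t = 8/9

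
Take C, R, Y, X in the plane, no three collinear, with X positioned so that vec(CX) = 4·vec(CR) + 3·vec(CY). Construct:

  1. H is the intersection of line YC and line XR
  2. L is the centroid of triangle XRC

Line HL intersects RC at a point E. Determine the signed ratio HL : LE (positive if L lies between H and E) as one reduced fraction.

HL:LE = -2

Assign C = (0, 0), R = (1, 0), Y = (0, 1), X = (4, 3) — the answer is frame-independent, so this choice is without loss of generality.
1. H is the intersection of line YC and line XR ⇒ H = (0, -1)
2. L is the centroid of triangle XRC ⇒ L = (5/3, 1)
line HL meets RC at E = (5/6, 0)
L = H + t·(E−H) with t = 2, so HL:LE = 2:-1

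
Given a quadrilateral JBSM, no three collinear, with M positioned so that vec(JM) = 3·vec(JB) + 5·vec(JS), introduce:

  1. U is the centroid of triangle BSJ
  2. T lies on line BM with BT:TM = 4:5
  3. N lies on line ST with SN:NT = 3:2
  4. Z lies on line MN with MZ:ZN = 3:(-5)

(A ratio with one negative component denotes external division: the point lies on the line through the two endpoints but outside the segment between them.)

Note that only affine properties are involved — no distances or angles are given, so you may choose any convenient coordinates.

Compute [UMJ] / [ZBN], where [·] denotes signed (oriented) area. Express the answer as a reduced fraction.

[UMJ]:[ZBN] = -2/21

Assign J = (0, 0), B = (1, 0), S = (0, 1), M = (3, 5) — the answer is frame-independent, so this choice is without loss of generality.
1. U is the centroid of triangle BSJ ⇒ U = (1/3, 1/3)
2. T lies on line BM with BT:TM = 4:5 ⇒ T = (17/9, 20/9)
3. N lies on line ST with SN:NT = 3:2 ⇒ N = (17/15, 26/15)
4. Z lies on line MN with MZ:ZN = 3:(-5) ⇒ Z = (29/5, 99/10)
2·[UMJ] = 2/3, 2·[ZBN] = -7
[UMJ]:[ZBN] = 2/3:-7 = -2/21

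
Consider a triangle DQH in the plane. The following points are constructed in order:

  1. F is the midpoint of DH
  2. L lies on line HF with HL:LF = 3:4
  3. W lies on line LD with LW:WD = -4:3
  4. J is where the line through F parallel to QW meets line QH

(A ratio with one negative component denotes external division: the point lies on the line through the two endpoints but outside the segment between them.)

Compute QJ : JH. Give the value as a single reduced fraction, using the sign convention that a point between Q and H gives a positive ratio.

Assign D = (0, 0), Q = (1, 0), H = (0, 1) — the answer is frame-independent, so this choice is without loss of generality.
1. F is the midpoint of DH ⇒ F = (0, 1/2)
2. L lies on line HF with HL:LF = 3:4 ⇒ L = (0, 11/14)
3. W lies on line LD with LW:WD = -4:3 ⇒ W = (0, -33/14)
4. J is where the line through F parallel to QW meets line QH ⇒ J = (7/47, 40/47)
J = Q + t·(H−Q) with t = 40/47, so QJ:JH = t:(1−t) = 40/47:7/47

QJ:JH = 40/7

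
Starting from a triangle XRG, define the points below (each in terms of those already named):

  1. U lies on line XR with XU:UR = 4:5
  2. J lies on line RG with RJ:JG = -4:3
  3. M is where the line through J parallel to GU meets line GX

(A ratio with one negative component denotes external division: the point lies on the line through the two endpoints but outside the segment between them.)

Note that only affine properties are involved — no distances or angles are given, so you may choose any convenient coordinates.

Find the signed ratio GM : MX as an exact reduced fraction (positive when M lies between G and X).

Work in coordinates with X = (0, 0), R = (1, 0), G = (0, 1).
1. U lies on line XR with XU:UR = 4:5 ⇒ U = (4/9, 0)
2. J lies on line RG with RJ:JG = -4:3 ⇒ J = (-3, 4)
3. M is where the line through J parallel to GU meets line GX ⇒ M = (0, -11/4)
M = G + t·(X−G) with t = 15/4, so GM:MX = t:(1−t) = 15/4:-11/4

GM:MX = -15/11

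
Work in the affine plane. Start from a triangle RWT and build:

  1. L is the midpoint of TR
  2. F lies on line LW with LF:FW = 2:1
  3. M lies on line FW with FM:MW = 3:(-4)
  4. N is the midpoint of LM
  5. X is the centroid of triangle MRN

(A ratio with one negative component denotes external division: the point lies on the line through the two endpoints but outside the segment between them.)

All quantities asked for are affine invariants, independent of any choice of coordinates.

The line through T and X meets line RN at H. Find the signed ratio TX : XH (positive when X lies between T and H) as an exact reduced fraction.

Set R = (0, 0), W = (1, 0), T = (0, 1); any affine frame gives the same invariant.
1. L is the midpoint of TR ⇒ L = (0, 1/2)
2. F lies on line LW with LF:FW = 2:1 ⇒ F = (2/3, 1/6)
3. M lies on line FW with FM:MW = 3:(-4) ⇒ M = (-1/3, 2/3)
4. N is the midpoint of LM ⇒ N = (-1/6, 7/12)
5. X is the centroid of triangle MRN ⇒ X = (-1/6, 5/12)
line TX meets RN at H = (-1/7, 1/2)
X = T + t·(H−T) with t = 7/6, so TX:XH = 7/6:-1/6

TX:XH = -7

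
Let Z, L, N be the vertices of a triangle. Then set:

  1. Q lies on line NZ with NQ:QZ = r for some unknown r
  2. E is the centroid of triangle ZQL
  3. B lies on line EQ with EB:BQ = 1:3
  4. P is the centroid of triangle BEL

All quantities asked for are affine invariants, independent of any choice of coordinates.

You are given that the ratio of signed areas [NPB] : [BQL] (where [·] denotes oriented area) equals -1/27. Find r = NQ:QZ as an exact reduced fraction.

Choose coordinates Z = (0, 0), L = (1, 0), N = (0, 1).
1. With NQ:QZ = r, write λ = r/(r+1) so Q = N + λ·(Z−N); Q is affine-linear in λ
2. E is the centroid of triangle ZQL ⇒ E is an affine combination of earlier points and hence also affine-linear in λ
3. B lies on line EQ with EB:BQ = 1:3 ⇒ B is an affine combination of earlier points and hence also affine-linear in λ
4. P is the centroid of triangle BEL ⇒ P is an affine combination of earlier points and hence also affine-linear in λ
Every point depending on Q is an affine combination of Q and λ-independent points, so each such coordinate is linear in λ; the λ² term in each signed area is a multiple of (Z−N)×(Z−N) = 0, so 2·[NPB] and 2·[BQL] are each linear in λ. Evaluating at λ=0 and λ=1:
  2·[NPB] = -7/36·λ − 1/12,   2·[BQL] = 1/4·λ − 1/4
So [NPB]:[BQL] = (-7/36·λ − 1/12) / (1/4·λ − 1/4). Setting this equal to -1/27:
  -7/36·λ − 1/12 = -1/27·(1/4·λ − 1/4)  ⇒  λ = -1/2
Then r = λ/(1−λ) = (-1/2)/(3/2) = -1/3. Check: with r = -1/3, Q = (0, 3/2) and [NPB]:[BQL] = -1/27 as required.

r = -1/3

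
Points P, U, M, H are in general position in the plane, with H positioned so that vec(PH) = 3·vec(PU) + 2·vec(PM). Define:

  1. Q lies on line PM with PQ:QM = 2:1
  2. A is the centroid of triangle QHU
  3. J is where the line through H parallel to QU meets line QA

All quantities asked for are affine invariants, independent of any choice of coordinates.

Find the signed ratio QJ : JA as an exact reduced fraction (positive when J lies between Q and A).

QJ:JA = -3/2

Assign P = (0, 0), U = (1, 0), M = (0, 1), H = (3, 2) — the answer is frame-independent, so this choice is without loss of generality.
1. Q lies on line PM with PQ:QM = 2:1 ⇒ Q = (0, 2/3)
2. A is the centroid of triangle QHU ⇒ A = (4/3, 8/9)
3. J is where the line through H parallel to QU meets line QA ⇒ J = (4, 4/3)
J = Q + t·(A−Q) with t = 3, so QJ:JA = t:(1−t) = 3:-2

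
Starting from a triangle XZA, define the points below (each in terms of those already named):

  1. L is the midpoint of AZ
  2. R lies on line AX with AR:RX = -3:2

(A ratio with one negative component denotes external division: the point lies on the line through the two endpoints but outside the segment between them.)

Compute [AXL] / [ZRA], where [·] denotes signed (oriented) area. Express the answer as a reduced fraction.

[AXL]:[ZRA] = -1/6

Set X = (0, 0), Z = (1, 0), A = (0, 1); any affine frame gives the same invariant.
1. L is the midpoint of AZ ⇒ L = (1/2, 1/2)
2. R lies on line AX with AR:RX = -3:2 ⇒ R = (0, -2)
2·[AXL] = 1/2, 2·[ZRA] = -3
[AXL]:[ZRA] = 1/2:-3 = -1/6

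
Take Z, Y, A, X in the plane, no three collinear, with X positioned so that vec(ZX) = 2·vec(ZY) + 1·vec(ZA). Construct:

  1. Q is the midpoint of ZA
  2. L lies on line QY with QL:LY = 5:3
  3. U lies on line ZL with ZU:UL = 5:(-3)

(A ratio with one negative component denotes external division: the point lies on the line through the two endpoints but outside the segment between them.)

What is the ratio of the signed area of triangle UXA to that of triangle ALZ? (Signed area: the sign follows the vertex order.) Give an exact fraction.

[UXA]:[ALZ] = -17/10

Choose coordinates Z = (0, 0), Y = (1, 0), A = (0, 1), X = (2, 1).
1. Q is the midpoint of ZA ⇒ Q = (0, 1/2)
2. L lies on line QY with QL:LY = 5:3 ⇒ L = (5/8, 3/16)
3. U lies on line ZL with ZU:UL = 5:(-3) ⇒ U = (25/16, 15/32)
2·[UXA] = 17/16, 2·[ALZ] = -5/8
[UXA]:[ALZ] = 17/16:-5/8 = -17/10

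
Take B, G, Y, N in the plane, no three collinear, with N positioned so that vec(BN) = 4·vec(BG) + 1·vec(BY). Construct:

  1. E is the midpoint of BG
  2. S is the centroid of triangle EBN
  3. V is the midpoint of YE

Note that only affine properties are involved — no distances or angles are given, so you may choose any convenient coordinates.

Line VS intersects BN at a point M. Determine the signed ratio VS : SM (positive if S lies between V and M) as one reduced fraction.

VS:SM = -23/2

Assign B = (0, 0), G = (1, 0), Y = (0, 1), N = (4, 1) — the answer is frame-independent, so this choice is without loss of generality.
1. E is the midpoint of BG ⇒ E = (1/2, 0)
2. S is the centroid of triangle EBN ⇒ S = (3/2, 1/3)
3. V is the midpoint of YE ⇒ V = (1/4, 1/2)
line VS meets BN at M = (32/23, 8/23)
S = V + t·(M−V) with t = 23/21, so VS:SM = 23/21:-2/21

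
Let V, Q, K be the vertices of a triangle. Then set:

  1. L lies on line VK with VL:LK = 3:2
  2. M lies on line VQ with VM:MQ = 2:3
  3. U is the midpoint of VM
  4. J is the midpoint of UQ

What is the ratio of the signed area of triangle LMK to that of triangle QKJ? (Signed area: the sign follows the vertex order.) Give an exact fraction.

Choose coordinates V = (0, 0), Q = (1, 0), K = (0, 1).
1. L lies on line VK with VL:LK = 3:2 ⇒ L = (0, 3/5)
2. M lies on line VQ with VM:MQ = 2:3 ⇒ M = (2/5, 0)
3. U is the midpoint of VM ⇒ U = (1/5, 0)
4. J is the midpoint of UQ ⇒ J = (3/5, 0)
2·[LMK] = 4/25, 2·[QKJ] = 2/5
[LMK]:[QKJ] = 4/25:2/5 = 2/5

[LMK]:[QKJ] = 2/5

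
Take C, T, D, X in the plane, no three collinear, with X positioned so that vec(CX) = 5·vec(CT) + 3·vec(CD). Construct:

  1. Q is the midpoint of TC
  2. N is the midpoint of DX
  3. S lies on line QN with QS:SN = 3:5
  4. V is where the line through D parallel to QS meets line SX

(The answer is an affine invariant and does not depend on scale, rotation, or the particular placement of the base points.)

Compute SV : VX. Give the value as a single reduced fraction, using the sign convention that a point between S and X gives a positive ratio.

Assign C = (0, 0), T = (1, 0), D = (0, 1), X = (5, 3) — the answer is frame-independent, so this choice is without loss of generality.
1. Q is the midpoint of TC ⇒ Q = (1/2, 0)
2. N is the midpoint of DX ⇒ N = (5/2, 2)
3. S lies on line QN with QS:SN = 3:5 ⇒ S = (5/4, 3/4)
4. V is where the line through D parallel to QS meets line SX ⇒ V = (-5/2, -3/2)
V = S + t·(X−S) with t = -1, so SV:VX = t:(1−t) = -1:2

SV:VX = -1/2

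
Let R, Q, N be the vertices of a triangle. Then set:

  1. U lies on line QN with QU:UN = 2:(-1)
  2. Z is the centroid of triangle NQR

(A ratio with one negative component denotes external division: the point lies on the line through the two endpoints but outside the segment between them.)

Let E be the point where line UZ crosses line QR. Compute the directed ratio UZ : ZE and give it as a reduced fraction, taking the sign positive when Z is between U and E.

UZ:ZE = 5

Work in coordinates with R = (0, 0), Q = (1, 0), N = (0, 1).
1. U lies on line QN with QU:UN = 2:(-1) ⇒ U = (-1, 2)
2. Z is the centroid of triangle NQR ⇒ Z = (1/3, 1/3)
line UZ meets QR at E = (3/5, 0)
Z = U + t·(E−U) with t = 5/6, so UZ:ZE = 5/6:1/6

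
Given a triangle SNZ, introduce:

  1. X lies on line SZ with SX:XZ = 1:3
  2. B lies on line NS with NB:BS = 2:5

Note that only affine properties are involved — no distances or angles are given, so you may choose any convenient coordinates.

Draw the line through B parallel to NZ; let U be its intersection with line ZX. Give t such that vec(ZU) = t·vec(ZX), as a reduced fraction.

Choose coordinates S = (0, 0), N = (1, 0), Z = (0, 1).
1. X lies on line SZ with SX:XZ = 1:3 ⇒ X = (0, 1/4)
2. B lies on line NS with NB:BS = 2:5 ⇒ B = (5/7, 0)
through B parallel to NZ: direction (-1, 1); meets ZX at U = (0, 5/7)
U = Z + t·(X−Z) with t = 8/21

t = 8/21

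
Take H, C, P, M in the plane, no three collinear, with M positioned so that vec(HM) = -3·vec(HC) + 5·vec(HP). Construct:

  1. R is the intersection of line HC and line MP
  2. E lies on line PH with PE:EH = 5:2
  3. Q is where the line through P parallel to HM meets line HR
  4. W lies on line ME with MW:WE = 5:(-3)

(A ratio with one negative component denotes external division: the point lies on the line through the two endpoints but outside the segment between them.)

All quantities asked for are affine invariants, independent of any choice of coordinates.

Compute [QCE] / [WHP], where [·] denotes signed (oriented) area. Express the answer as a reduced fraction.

Work in coordinates with H = (0, 0), C = (1, 0), P = (0, 1), M = (-3, 5).
1. R is the intersection of line HC and line MP ⇒ R = (3/4, 0)
2. E lies on line PH with PE:EH = 5:2 ⇒ E = (0, 2/7)
3. Q is where the line through P parallel to HM meets line HR ⇒ Q = (3/5, 0)
4. W lies on line ME with MW:WE = 5:(-3) ⇒ W = (9/2, -95/14)
2·[QCE] = 4/35, 2·[WHP] = -9/2
[QCE]:[WHP] = 4/35:-9/2 = -8/315

[QCE]:[WHP] = -8/315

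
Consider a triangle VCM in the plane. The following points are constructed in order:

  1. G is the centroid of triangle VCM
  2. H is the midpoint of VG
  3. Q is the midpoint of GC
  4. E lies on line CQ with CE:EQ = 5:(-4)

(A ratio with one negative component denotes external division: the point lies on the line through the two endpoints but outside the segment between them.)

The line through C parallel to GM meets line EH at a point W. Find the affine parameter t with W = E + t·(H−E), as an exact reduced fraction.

Set V = (0, 0), C = (1, 0), M = (0, 1); any affine frame gives the same invariant.
1. G is the centroid of triangle VCM ⇒ G = (1/3, 1/3)
2. H is the midpoint of VG ⇒ H = (1/6, 1/6)
3. Q is the midpoint of GC ⇒ Q = (2/3, 1/6)
4. E lies on line CQ with CE:EQ = 5:(-4) ⇒ E = (-2/3, 5/6)
through C parallel to GM: direction (-1/3, 2/3); meets EH at W = (17/12, -5/6)
W = E + t·(H−E) with t = 5/2

t = 5/2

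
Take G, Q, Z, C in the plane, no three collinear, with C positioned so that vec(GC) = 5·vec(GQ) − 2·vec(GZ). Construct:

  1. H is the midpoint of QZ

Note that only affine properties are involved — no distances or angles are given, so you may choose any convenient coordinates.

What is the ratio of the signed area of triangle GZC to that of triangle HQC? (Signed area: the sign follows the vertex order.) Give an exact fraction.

[GZC]:[HQC] = -5

Assign G = (0, 0), Q = (1, 0), Z = (0, 1), C = (5, -2) — the answer is frame-independent, so this choice is without loss of generality.
1. H is the midpoint of QZ ⇒ H = (1/2, 1/2)
2·[GZC] = -5, 2·[HQC] = 1
[GZC]:[HQC] = -5:1 = -5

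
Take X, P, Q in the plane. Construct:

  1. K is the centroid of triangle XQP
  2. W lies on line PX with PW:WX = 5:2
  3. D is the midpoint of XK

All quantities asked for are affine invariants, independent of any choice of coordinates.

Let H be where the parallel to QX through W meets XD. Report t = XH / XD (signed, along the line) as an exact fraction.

t = 12/7

Work in coordinates with X = (0, 0), P = (1, 0), Q = (0, 1).
1. K is the centroid of triangle XQP ⇒ K = (1/3, 1/3)
2. W lies on line PX with PW:WX = 5:2 ⇒ W = (2/7, 0)
3. D is the midpoint of XK ⇒ D = (1/6, 1/6)
through W parallel to QX: direction (0, -1); meets XD at H = (2/7, 2/7)
H = X + t·(D−X) with t = 12/7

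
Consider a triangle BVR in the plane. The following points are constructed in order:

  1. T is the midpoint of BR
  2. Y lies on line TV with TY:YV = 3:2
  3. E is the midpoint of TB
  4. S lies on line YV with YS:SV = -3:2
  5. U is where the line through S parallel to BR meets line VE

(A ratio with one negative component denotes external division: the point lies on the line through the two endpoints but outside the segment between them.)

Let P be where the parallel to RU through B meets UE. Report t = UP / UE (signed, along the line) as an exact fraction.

Work in coordinates with B = (0, 0), V = (1, 0), R = (0, 1).
1. T is the midpoint of BR ⇒ T = (0, 1/2)
2. Y lies on line TV with TY:YV = 3:2 ⇒ Y = (3/5, 1/5)
3. E is the midpoint of TB ⇒ E = (0, 1/4)
4. S lies on line YV with YS:SV = -3:2 ⇒ S = (9/5, -2/5)
5. U is where the line through S parallel to BR meets line VE ⇒ U = (9/5, -1/5)
through B parallel to RU: direction (9/5, -6/5); meets UE at P = (-3/5, 2/5)
P = U + t·(E−U) with t = 4/3

t = 4/3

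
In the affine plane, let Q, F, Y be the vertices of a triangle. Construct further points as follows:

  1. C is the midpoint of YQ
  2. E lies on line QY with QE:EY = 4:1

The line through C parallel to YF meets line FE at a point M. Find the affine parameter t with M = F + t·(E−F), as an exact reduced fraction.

Assign Q = (0, 0), F = (1, 0), Y = (0, 1) — the answer is frame-independent, so this choice is without loss of generality.
1. C is the midpoint of YQ ⇒ C = (0, 1/2)
2. E lies on line QY with QE:EY = 4:1 ⇒ E = (0, 4/5)
through C parallel to YF: direction (1, -1); meets FE at M = (-3/2, 2)
M = F + t·(E−F) with t = 5/2

t = 5/2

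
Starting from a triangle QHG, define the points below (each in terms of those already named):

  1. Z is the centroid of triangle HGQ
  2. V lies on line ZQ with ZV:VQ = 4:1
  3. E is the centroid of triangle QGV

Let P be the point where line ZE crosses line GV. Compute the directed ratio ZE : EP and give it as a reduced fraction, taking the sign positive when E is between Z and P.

Choose coordinates Q = (0, 0), H = (1, 0), G = (0, 1).
1. Z is the centroid of triangle HGQ ⇒ Z = (1/3, 1/3)
2. V lies on line ZQ with ZV:VQ = 4:1 ⇒ V = (1/15, 1/15)
3. E is the centroid of triangle QGV ⇒ E = (1/45, 16/45)
line ZE meets GV at P = (3/65, 23/65)
E = Z + t·(P−Z) with t = 13/12, so ZE:EP = 13/12:-1/12

ZE:EP = -13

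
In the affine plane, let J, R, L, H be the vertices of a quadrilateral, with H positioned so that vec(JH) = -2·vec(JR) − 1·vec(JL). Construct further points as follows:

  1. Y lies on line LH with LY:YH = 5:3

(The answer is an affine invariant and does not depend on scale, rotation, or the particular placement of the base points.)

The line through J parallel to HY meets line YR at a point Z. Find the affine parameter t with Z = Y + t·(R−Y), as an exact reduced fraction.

Choose coordinates J = (0, 0), R = (1, 0), L = (0, 1), H = (-2, -1).
1. Y lies on line LH with LY:YH = 5:3 ⇒ Y = (-5/4, -1/4)
through J parallel to HY: direction (3/4, 3/4); meets YR at Z = (-1/8, -1/8)
Z = Y + t·(R−Y) with t = 1/2

t = 1/2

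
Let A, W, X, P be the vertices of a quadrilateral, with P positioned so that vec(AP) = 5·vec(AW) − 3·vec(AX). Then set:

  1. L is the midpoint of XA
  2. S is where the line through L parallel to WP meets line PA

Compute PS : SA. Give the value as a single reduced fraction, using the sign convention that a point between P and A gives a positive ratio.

Set A = (0, 0), W = (1, 0), X = (0, 1), P = (5, -3); any affine frame gives the same invariant.
1. L is the midpoint of XA ⇒ L = (0, 1/2)
2. S is where the line through L parallel to WP meets line PA ⇒ S = (10/3, -2)
S = P + t·(A−P) with t = 1/3, so PS:SA = t:(1−t) = 1/3:2/3

PS:SA = 1/2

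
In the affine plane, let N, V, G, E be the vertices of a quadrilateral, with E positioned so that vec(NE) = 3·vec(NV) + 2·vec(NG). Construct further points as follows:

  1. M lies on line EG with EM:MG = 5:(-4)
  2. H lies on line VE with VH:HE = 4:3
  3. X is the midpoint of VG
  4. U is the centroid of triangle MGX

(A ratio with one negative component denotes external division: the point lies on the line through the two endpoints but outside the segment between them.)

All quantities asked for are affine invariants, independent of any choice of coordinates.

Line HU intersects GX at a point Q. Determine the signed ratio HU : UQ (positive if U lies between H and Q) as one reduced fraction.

Choose coordinates N = (0, 0), V = (1, 0), G = (0, 1), E = (3, 2).
1. M lies on line EG with EM:MG = 5:(-4) ⇒ M = (-12, -3)
2. H lies on line VE with VH:HE = 4:3 ⇒ H = (15/7, 8/7)
3. X is the midpoint of VG ⇒ X = (1/2, 1/2)
4. U is the centroid of triangle MGX ⇒ U = (-23/6, -1/2)
line HU meets GX at Q = (7/20, 13/20)
U = H + t·(Q−H) with t = 10/3, so HU:UQ = 10/3:-7/3

HU:UQ = -10/7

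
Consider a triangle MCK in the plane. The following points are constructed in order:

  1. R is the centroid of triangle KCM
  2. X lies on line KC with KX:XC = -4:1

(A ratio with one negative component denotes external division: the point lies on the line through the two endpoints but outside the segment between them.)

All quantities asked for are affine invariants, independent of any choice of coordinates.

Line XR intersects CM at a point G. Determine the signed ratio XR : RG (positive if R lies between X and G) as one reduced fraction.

Set M = (0, 0), C = (1, 0), K = (0, 1); any affine frame gives the same invariant.
1. R is the centroid of triangle KCM ⇒ R = (1/3, 1/3)
2. X lies on line KC with KX:XC = -4:1 ⇒ X = (4/3, -1/3)
line XR meets CM at G = (5/6, 0)
R = X + t·(G−X) with t = 2, so XR:RG = 2:-1

XR:RG = -2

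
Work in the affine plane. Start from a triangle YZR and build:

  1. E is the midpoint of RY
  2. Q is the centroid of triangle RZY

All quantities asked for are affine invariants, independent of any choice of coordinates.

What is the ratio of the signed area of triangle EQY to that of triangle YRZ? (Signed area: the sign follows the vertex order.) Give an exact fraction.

Choose coordinates Y = (0, 0), Z = (1, 0), R = (0, 1).
1. E is the midpoint of RY ⇒ E = (0, 1/2)
2. Q is the centroid of triangle RZY ⇒ Q = (1/3, 1/3)
2·[EQY] = -1/6, 2·[YRZ] = -1
[EQY]:[YRZ] = -1/6:-1 = 1/6

[EQY]:[YRZ] = 1/6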